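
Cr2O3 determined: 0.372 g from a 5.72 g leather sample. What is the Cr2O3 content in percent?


6.50%

Cr2O3% = 0.372 / 5.72 x 100
Cr2O3% = 6.50%


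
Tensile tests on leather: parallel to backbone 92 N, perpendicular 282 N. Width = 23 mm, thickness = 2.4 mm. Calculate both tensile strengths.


Area = 23 x 2.4 = 55.2 mm^2
TS (parallel) = 92 / 55.2 = 1.67 N/mm^2
TS (perpendicular) = 282 / 55.2 = 5.11 N/mm^2


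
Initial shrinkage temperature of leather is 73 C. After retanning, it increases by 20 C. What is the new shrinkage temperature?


New Ts = 73 + 20 = 93 C


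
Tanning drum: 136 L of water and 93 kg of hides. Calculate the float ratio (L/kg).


Float ratio = water / hide weight
Ratio = 136 / 93 = 1.5


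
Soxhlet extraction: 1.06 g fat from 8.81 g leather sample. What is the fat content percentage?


Fat content = 1.06 / 8.81 x 100
Fat = 12.0%


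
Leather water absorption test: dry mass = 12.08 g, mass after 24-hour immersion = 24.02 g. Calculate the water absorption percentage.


98.8%

Water absorbed = 24.02 - 12.08 = 11.94 g
WA% = 11.94 / 12.08 x 100 = 98.8%


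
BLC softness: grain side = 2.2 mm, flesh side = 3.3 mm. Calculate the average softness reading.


2.75 mm


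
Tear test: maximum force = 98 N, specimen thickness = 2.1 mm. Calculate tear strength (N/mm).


46.7 N/mm

Tear strength = force / thickness
Tear = 98 / 2.1 = 46.7 N/mm


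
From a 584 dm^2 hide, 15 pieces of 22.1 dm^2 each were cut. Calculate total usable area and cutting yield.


Total usable = 15 x 22.1 = 331.5 dm^2
Yield = 331.5 / 584 x 100 = 56.8%


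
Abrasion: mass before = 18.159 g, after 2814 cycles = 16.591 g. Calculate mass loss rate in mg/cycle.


Mass loss = 18.159 - 16.591 = 1.568 g
Rate = 1.568 / 2814 x 1000 = 0.557 mg/cycle


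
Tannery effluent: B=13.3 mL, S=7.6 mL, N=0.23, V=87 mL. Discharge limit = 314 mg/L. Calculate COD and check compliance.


COD = 120.6 mg/L
Compliant: Yes

COD = (13.3 - 7.6) x 0.23 x 8000 / 87 = 120.6 mg/L
Limit: 314 mg/L
Compliant: Yes


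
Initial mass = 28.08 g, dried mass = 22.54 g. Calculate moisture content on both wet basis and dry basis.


Moisture lost = 28.08 - 22.54 = 5.54 g
Wet basis MC = 5.54 / 28.08 x 100 = 19.7%
Dry basis MC = 5.54 / 22.54 x 100 = 24.6%


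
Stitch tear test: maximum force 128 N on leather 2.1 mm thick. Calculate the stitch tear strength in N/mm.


Stitch tear strength = force / thickness
STS = 128 / 2.1 = 61.0 N/mm


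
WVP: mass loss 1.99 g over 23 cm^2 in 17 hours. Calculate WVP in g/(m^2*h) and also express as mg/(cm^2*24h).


WVP = 1.99 / (23 x 17) x 10000 = 50.90 g/(m^2*h)
Mass loss in mg = 1.99 x 1000 = 1990 mg
Per cm^2 per 24h in mg: 1990 x 24 / (23 x 17) = 47760 / 391 = 122.15 mg/(cm^2*24h)


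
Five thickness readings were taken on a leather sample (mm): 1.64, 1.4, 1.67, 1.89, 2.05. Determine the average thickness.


1.73 mm

Sum = 1.64 + 1.4 + 1.67 + 1.89 + 2.05 = 8.65
Average = 8.65 / 5 = 1.73 mm


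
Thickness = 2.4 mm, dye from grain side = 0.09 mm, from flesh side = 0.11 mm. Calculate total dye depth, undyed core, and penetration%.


Total dyed = 0.09 + 0.11 = 0.20 mm
Undyed core = 2.4 - 0.20 = 2.20 mm
Penetration = 0.20 / 2.4 x 100 = 8.3%


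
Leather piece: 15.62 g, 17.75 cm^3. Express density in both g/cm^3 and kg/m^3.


Density = 15.62 / 17.75 = 0.880 g/cm^3
Convert: 0.880 x 1000 = 880 kg/m^3


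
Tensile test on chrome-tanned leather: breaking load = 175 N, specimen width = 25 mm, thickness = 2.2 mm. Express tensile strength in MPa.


3.18 MPa


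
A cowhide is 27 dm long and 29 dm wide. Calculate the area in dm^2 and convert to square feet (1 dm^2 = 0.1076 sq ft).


783 dm^2
84.25 sq ft

Area = 27 x 29 = 783 dm^2
Conversion: 783 x 0.1076 = 84.25 sq ft


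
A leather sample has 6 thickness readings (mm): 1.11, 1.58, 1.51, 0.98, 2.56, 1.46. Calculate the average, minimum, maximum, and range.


Average = 1.53 mm
Min = 0.98 mm
Max = 2.56 mm
Range = 1.58 mm

Sum = 9.20
Average = 9.20 / 6 = 1.53 mm
Minimum = 0.98 mm
Maximum = 2.56 mm
Range = 2.56 - 0.98 = 1.58 mm


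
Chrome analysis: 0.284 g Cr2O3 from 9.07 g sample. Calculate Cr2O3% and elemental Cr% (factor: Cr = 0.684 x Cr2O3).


Cr2O3 = 3.13%
Cr = 2.14%


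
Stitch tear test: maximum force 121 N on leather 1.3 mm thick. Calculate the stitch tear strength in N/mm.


93.1 N/mm


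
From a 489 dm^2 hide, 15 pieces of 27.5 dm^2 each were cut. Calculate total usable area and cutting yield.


Usable area = 412.5 dm^2
Yield = 84.4%


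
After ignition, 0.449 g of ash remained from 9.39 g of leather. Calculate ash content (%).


4.78%


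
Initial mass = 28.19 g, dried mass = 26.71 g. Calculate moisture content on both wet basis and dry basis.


Wet basis = 5.3%
Dry basis = 5.5%

Moisture lost = 28.19 - 26.71 = 1.48 g
Wet basis MC = 1.48 / 28.19 x 100 = 5.3%
Dry basis MC = 1.48 / 26.71 x 100 = 5.5%


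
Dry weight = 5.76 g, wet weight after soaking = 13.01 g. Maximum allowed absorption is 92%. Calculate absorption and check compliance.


WA = (13.01 - 5.76) / 5.76 x 100 = 125.9%
Maximum allowed: 92%
Compliant: No


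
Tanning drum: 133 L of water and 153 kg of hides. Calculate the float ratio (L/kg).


0.9

Float ratio = water / hide weight
Ratio = 133 / 153 = 0.9


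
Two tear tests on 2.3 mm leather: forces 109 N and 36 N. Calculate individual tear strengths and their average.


Tear 1 = 47.4 N/mm
Tear 2 = 15.7 N/mm
Average = 31.6 N/mm

Tear 1 = 109 / 2.3 = 47.4 N/mm
Tear 2 = 36 / 2.3 = 15.7 N/mm
Average = (47.4 + 15.7) / 2 = 31.6 N/mm


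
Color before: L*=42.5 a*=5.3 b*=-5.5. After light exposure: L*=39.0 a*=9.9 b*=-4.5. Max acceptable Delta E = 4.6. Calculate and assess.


Delta E = 5.87
Passes: No

dL = -3.5, da = 4.6, db = 1.0
dE = sqrt((-3.5)^2 + (4.6)^2 + (1.0)^2) = 5.87
Max = 4.6
Passes: No


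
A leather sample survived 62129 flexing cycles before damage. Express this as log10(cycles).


log10(62129) = 4.79


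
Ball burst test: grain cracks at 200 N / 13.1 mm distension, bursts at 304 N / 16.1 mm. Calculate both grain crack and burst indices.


Crack index = 200 / 13.1 = 15.3 N/mm
Burst index = 304 / 16.1 = 18.9 N/mm


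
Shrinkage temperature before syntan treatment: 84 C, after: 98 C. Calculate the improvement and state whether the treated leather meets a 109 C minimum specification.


Improvement = 14 C
Meets 109 C spec: No

Improvement = 98 - 84 = 14 C
Spec check: 98 C >= 109 C? No


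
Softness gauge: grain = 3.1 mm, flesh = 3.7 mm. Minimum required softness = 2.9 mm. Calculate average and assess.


Average = (3.1 + 3.7) / 2 = 3.40 mm
Minimum = 2.9 mm
Meets requirement: Yes


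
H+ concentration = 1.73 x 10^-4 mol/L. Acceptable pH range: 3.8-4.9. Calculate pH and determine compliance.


pH = -log10(1.73 x 10^-4) = 3.76
Range: 3.8 to 4.9
Compliant: No


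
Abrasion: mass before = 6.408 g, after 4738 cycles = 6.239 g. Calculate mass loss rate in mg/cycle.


Mass loss = 6.408 - 6.239 = 0.169 g
Rate = 0.169 / 4738 x 1000 = 0.036 mg/cycle


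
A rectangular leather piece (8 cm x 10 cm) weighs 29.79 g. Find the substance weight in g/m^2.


Area = 8 x 10 = 80 cm^2
SW = 29.79 / 80 x 10000 = 3723.8 g/m^2


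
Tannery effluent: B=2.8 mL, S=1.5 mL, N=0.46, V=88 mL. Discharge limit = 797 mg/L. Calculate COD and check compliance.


COD = 54.4 mg/L
Compliant: Yes


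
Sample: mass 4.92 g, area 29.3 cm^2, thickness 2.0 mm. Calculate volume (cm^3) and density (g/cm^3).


Volume = 5.860 cm^3
Density = 0.840 g/cm^3


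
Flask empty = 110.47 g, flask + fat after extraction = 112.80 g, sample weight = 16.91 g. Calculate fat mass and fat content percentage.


Fat mass = 2.33 g
Fat content = 13.8%

Fat mass = 112.80 - 110.47 = 2.33 g
Fat% = 2.33 / 16.91 x 100 = 13.8%


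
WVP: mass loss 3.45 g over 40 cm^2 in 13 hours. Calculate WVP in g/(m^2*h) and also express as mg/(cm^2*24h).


WVP = 66.35 g/(m^2*h)
Daily rate = 159.23 mg/(cm^2*24h)

WVP = 3.45 / (40 x 13) x 10000 = 66.35 g/(m^2*h)
Mass loss in mg = 3.45 x 1000 = 3450 mg
Per cm^2 per 24h in mg: 3450 x 24 / (40 x 13) = 82800 / 520 = 159.23 mg/(cm^2*24h)


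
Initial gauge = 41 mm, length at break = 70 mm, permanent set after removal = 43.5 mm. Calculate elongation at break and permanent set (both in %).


Elongation at break = (70 - 41) / 41 x 100 = 70.7%
Permanent set = (43.5 - 41) / 41 x 100 = 6.1%


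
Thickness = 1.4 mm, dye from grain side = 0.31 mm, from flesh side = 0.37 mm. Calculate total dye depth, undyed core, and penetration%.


Total dyed = 0.31 + 0.37 = 0.68 mm
Undyed core = 1.4 - 0.68 = 0.72 mm
Penetration = 0.68 / 1.4 x 100 = 48.6%


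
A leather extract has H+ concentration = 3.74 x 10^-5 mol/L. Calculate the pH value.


pH = -log10[H+]
pH = -log10(3.74 x 10^-5) = 4.43


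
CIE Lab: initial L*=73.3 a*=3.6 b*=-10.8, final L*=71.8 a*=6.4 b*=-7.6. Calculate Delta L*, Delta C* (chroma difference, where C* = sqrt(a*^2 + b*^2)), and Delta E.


Delta L* = -1.5
Delta C* = -1.45
Delta E = 4.51

Delta L* = 71.8 - 73.3 = -1.5
C1* = sqrt((3.6)^2 + (-10.8)^2) = 11.384
C2* = sqrt((6.4)^2 + (-7.6)^2) = 9.936
Delta C* = 9.936 - 11.384 = -1.45
Delta E = sqrt((-1.5)^2 + (2.8)^2 + (3.2)^2) = 4.51


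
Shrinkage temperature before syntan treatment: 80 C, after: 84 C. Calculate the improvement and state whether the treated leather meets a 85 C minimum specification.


Improvement = 4 C
Meets 85 C spec: No

Improvement = 84 - 80 = 4 C
Spec check: 84 C >= 85 C? No


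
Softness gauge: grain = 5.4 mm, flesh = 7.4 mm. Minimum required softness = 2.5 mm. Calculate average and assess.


Average = (5.4 + 7.4) / 2 = 6.40 mm
Minimum = 2.5 mm
Meets requirement: Yes


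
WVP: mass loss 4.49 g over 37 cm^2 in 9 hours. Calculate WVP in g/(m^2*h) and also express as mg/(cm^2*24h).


WVP = 4.49 / (37 x 9) x 10000 = 134.83 g/(m^2*h)
Mass loss in mg = 4.49 x 1000 = 4490 mg
Per cm^2 per 24h in mg: 4490 x 24 / (37 x 9) = 107760 / 333 = 323.60 mg/(cm^2*24h)


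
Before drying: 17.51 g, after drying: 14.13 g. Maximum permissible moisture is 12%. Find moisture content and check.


Moisture content = 19.3%
Acceptable: No

MC = (17.51 - 14.13) / 17.51 x 100 = 19.3%
Maximum: 12%
Acceptable: No


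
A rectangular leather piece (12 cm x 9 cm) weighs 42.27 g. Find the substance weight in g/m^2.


Area = 12 x 9 = 108 cm^2
SW = 42.27 / 108 x 10000 = 3913.9 g/m^2


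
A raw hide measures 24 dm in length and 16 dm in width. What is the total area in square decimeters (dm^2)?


Area = length x width
Area = 24 x 16 = 384 dm^2


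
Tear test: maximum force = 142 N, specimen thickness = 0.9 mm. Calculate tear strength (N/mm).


157.8 N/mm

Tear strength = force / thickness
Tear = 142 / 0.9 = 157.8 N/mm


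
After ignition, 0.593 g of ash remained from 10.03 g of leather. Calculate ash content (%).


Ash% = 0.593 / 10.03 x 100
Ash% = 5.91%


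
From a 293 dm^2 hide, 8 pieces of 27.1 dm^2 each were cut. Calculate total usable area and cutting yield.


Usable area = 216.8 dm^2
Yield = 74.0%


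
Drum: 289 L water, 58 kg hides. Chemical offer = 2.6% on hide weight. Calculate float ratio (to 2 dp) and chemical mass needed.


Float ratio = 289 / 58 = 4.98
Chemical = 58 x 2.6 / 100 = 1.508 kg


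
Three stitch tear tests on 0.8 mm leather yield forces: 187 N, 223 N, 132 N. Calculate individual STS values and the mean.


STS1 = 233.8 N/mm
STS2 = 278.8 N/mm
STS3 = 165.0 N/mm
Mean = 225.9 N/mm

STS1 = 187 / 0.8 = 233.8 N/mm
STS2 = 223 / 0.8 = 278.8 N/mm
STS3 = 132 / 0.8 = 165.0 N/mm
Mean = (233.8 + 278.8 + 165.0) / 3 = 225.9 N/mm


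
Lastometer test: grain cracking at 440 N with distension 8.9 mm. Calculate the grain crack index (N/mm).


49.4 N/mm

Grain crack index = force / distension
Index = 440 / 8.9 = 49.4 N/mm


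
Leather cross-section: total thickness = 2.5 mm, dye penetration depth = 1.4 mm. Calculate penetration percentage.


Penetration% = 1.4 / 2.5 x 100
Penetration = 56.0%


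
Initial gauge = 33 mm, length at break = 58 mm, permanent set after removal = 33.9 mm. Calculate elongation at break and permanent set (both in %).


Elongation at break = 75.8%
Permanent set = 2.7%


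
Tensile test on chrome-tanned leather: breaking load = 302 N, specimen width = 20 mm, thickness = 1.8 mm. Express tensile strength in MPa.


Cross-section = 20 x 1.8 = 36.0 mm^2
TS = 302 / 36.0 = 8.39 MPa
(1 N/mm^2 = 1 MPa)


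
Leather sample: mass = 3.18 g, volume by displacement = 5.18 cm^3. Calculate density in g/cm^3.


Density = mass / volume
Density = 3.18 / 5.18 = 0.614 g/cm^3


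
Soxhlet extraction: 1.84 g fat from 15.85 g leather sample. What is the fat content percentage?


11.6%

Fat content = 1.84 / 15.85 x 100
Fat = 11.6%


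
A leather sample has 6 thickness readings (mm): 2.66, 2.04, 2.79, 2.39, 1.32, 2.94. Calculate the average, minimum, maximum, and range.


Sum = 14.14
Average = 14.14 / 6 = 2.36 mm
Minimum = 1.32 mm
Maximum = 2.94 mm
Range = 2.94 - 1.32 = 1.62 mm


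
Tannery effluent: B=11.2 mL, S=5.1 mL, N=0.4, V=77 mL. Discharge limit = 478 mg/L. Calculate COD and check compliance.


COD = (11.2 - 5.1) x 0.4 x 8000 / 77 = 253.5 mg/L
Limit: 478 mg/L
Compliant: Yes


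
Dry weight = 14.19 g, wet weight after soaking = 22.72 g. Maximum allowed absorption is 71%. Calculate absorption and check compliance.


Absorption = 60.1%
Compliant: Yes


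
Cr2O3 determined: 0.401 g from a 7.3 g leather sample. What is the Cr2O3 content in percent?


Cr2O3% = 0.401 / 7.3 x 100
Cr2O3% = 5.49%


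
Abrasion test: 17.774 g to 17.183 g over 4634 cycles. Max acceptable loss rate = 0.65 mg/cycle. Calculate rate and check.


Loss = 17.774 - 17.183 = 0.591 g
Rate = 0.591 g / 4634 cycles x 1000 = 0.128 mg/cycle
Max = 0.65 mg/cycle
Passes: Yes


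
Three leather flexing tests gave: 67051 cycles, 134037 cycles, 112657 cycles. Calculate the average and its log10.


Average = (67051 + 134037 + 112657) / 3 = 104582 cycles
log10(104582) = 5.02


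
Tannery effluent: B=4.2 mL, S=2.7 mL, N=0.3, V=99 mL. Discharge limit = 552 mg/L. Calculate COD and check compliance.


COD = (4.2 - 2.7) x 0.3 x 8000 / 99 = 36.4 mg/L
Limit: 552 mg/L
Compliant: Yes


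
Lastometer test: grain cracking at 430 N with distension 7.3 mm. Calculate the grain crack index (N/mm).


Grain crack index = force / distension
Index = 430 / 7.3 = 58.9 N/mm


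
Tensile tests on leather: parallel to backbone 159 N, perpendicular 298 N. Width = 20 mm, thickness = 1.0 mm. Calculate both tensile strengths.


Area = 20 x 1.0 = 20.0 mm^2
TS (parallel) = 159 / 20.0 = 7.95 N/mm^2
TS (perpendicular) = 298 / 20.0 = 14.90 N/mm^2


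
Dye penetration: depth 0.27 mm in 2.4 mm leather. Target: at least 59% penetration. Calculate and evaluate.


Penetration = 11.3%
Meets target: No

Penetration = 0.27 / 2.4 x 100 = 11.3%
Target: 59%
Meets target: No


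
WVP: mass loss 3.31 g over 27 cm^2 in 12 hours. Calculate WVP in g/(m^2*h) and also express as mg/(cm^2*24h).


WVP = 3.31 / (27 x 12) x 10000 = 102.16 g/(m^2*h)
Mass loss in mg = 3.31 x 1000 = 3310 mg
Per cm^2 per 24h in mg: 3310 x 24 / (27 x 12) = 79440 / 324 = 245.19 mg/(cm^2*24h)


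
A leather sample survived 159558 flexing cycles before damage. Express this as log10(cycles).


5.20

log10(159558) = 5.20


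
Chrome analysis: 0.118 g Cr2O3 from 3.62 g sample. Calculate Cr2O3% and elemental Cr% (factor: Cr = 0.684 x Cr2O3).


Cr2O3 = 3.26%
Cr = 2.23%


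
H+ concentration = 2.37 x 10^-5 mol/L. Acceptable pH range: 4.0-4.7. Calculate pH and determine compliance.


pH = 4.63
Compliant: Yes


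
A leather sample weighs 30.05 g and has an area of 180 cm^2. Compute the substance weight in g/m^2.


1669.4 g/m^2


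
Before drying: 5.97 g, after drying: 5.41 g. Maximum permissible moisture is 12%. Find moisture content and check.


Moisture content = 9.4%
Acceptable: Yes


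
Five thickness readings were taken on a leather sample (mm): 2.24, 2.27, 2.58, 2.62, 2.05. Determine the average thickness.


Sum = 2.24 + 2.27 + 2.58 + 2.62 + 2.05 = 11.76
Average = 11.76 / 5 = 2.35 mm


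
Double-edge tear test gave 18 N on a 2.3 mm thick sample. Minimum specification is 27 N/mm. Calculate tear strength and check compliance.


Tear strength = 18 / 2.3 = 7.8 N/mm
Required minimum = 27 N/mm
Compliant: No


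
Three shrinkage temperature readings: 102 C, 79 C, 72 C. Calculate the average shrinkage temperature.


84.3 C

Average = (102 + 79 + 72) / 3
Average = 253 / 3 = 84.3 C


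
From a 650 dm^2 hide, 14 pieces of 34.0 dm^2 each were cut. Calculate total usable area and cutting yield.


Total usable = 14 x 34.0 = 476.0 dm^2
Yield = 476.0 / 650 x 100 = 73.2%


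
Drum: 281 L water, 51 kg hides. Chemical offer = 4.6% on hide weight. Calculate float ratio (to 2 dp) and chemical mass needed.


Float ratio = 5.51
Chemical needed = 2.346 kg


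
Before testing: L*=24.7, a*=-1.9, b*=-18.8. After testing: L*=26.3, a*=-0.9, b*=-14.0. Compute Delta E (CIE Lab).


Delta E = 5.16

dL = 26.3 - 24.7 = 1.6
da = -0.9 - (-1.9) = 1.0
db = -14.0 - (-18.8) = 4.8
dE = sqrt((1.6)^2 + (1.0)^2 + (4.8)^2) = 5.16


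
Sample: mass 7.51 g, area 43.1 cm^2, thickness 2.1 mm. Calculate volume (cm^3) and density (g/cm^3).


Thickness in cm = 2.1 / 10 = 0.21 cm
Volume = 43.1 x 0.21 = 9.051 cm^3
Density = 7.51 / 9.051 = 0.830 g/cm^3


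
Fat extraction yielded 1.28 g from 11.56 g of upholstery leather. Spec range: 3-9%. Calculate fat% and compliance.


Fat content = 11.1%
Compliant: No

Fat% = 1.28 / 11.56 x 100 = 11.1%
Spec range: 3-9%
Compliant: No


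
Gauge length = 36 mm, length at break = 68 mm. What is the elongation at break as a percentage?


88.9%

Extension = 68 - 36 = 32 mm
Elongation = 32 / 36 x 100 = 88.9%


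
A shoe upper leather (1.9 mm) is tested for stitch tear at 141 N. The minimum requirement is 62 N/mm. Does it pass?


STS = 141 / 1.9 = 74.2 N/mm
Minimum required: 62 N/mm
Passes: Yes


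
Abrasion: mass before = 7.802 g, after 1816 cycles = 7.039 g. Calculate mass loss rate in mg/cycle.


Mass loss = 7.802 - 7.039 = 0.763 g
Rate = 0.763 / 1816 x 1000 = 0.420 mg/cycle


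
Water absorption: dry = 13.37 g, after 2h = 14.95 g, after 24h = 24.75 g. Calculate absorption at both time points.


2h absorption = 11.8%
24h absorption = 85.1%


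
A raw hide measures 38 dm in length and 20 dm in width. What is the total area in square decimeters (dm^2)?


760 dm^2


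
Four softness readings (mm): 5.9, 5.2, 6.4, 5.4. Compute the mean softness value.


Sum = 5.9 + 5.2 + 6.4 + 5.4
Mean = 22.9 / 4 = 5.73 mm


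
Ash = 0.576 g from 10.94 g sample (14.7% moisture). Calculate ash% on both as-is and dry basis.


As-is ash% = 0.576 / 10.94 x 100 = 5.27%
Dry mass = 10.94 x (100 - 14.7) / 100 = 9.33182 g
Dry-basis ash% = 0.576 / 9.33182 x 100 = 6.17%


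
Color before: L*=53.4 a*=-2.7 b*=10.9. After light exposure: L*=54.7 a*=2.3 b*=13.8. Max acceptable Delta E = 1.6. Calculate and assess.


dL = 1.3, da = 5.0, db = 2.9
dE = sqrt((1.3)^2 + (5.0)^2 + (2.9)^2) = 5.92
Max = 1.6
Passes: No


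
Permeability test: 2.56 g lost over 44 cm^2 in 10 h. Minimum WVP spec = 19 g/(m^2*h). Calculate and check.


WVP = 58.18 g/(m^2*h)
Meets specification: Yes

WVP = 2.56 / (44 x 10) x 10000 = 58.18 g/(m^2*h)
Minimum: 19 g/(m^2*h)
Meets spec: Yes


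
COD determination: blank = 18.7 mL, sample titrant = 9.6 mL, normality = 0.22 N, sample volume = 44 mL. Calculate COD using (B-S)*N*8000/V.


COD = (18.7 - 9.6) x 0.22 x 8000 / 44
COD = 9.1 x 0.22 x 8000 / 44
COD = 364.0 mg/L


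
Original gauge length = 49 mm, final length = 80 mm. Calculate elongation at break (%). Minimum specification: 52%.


Extension = 80 - 49 = 31 mm
Elongation = 31 / 49 x 100 = 63.3%
Minimum required: 52%
Meets specification: Yes


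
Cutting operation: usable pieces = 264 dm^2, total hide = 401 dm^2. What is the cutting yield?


Yield = usable / total x 100
Yield = 264 / 401 x 100 = 65.8%


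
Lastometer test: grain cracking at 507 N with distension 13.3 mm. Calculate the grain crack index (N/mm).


Grain crack index = force / distension
Index = 507 / 13.3 = 38.1 N/mm


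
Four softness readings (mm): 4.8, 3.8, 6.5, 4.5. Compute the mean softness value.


Sum = 4.8 + 3.8 + 6.5 + 4.5
Mean = 19.6 / 4 = 4.90 mm


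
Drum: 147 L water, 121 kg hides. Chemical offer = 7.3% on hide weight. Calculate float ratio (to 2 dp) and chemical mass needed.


Float ratio = 1.21
Chemical needed = 8.833 kg


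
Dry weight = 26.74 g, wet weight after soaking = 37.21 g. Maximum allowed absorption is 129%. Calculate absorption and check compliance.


Absorption = 39.2%
Compliant: Yes

WA = (37.21 - 26.74) / 26.74 x 100 = 39.2%
Maximum allowed: 129%
Compliant: Yes


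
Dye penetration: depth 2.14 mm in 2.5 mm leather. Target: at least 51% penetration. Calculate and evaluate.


Penetration = 2.14 / 2.5 x 100 = 85.6%
Target: 51%
Meets target: Yes


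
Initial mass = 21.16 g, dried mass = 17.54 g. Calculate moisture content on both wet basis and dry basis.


Wet basis = 17.1%
Dry basis = 20.6%

Moisture lost = 21.16 - 17.54 = 3.62 g
Wet basis MC = 3.62 / 21.16 x 100 = 17.1%
Dry basis MC = 3.62 / 17.54 x 100 = 20.6%


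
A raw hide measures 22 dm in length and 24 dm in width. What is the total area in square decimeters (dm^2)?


528 dm^2

Area = length x width
Area = 22 x 24 = 528 dm^2


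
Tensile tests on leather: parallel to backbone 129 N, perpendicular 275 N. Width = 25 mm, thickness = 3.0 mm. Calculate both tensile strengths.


Parallel = 1.72 N/mm^2
Perpendicular = 3.67 N/mm^2

Area = 25 x 3.0 = 75.0 mm^2
TS (parallel) = 129 / 75.0 = 1.72 N/mm^2
TS (perpendicular) = 275 / 75.0 = 3.67 N/mm^2


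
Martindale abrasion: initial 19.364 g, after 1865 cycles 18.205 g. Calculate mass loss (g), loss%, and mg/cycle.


Mass loss = 1.159 g
Loss = 5.99%
Rate = 0.621 mg/cycle

Loss = 19.364 - 18.205 = 1.159 g
Loss% = 1.159 / 19.364 x 100 = 5.99%
Rate = 1.159 / 1865 x 1000 = 0.621 mg/cycle


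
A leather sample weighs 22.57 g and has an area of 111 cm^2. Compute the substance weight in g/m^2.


2033.3 g/m^2


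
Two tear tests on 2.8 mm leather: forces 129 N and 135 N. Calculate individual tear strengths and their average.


Tear 1 = 129 / 2.8 = 46.1 N/mm
Tear 2 = 135 / 2.8 = 48.2 N/mm
Average = (46.1 + 48.2) / 2 = 47.2 N/mm


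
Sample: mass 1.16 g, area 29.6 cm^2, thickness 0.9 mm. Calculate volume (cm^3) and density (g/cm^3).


Volume = 2.664 cm^3
Density = 0.435 g/cm^3


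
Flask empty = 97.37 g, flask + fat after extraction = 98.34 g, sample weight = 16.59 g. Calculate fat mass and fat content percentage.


Fat mass = 98.34 - 97.37 = 0.97 g
Fat% = 0.97 / 16.59 x 100 = 5.8%


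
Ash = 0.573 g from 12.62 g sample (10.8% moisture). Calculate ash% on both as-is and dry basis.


As-is ash = 4.54%
Dry-basis ash = 5.09%

As-is ash% = 0.573 / 12.62 x 100 = 4.54%
Dry mass = 12.62 x (100 - 10.8) / 100 = 11.25704 g
Dry-basis ash% = 0.573 / 11.25704 x 100 = 5.09%


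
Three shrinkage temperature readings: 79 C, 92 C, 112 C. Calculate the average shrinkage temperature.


94.3 C

Average = (79 + 92 + 112) / 3
Average = 283 / 3 = 94.3 C


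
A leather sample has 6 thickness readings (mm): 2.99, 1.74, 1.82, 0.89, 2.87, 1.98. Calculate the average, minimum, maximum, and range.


Average = 2.05 mm
Min = 0.89 mm
Max = 2.99 mm
Range = 2.10 mm

Sum = 12.29
Average = 12.29 / 6 = 2.05 mm
Minimum = 0.89 mm
Maximum = 2.99 mm
Range = 2.99 - 0.89 = 2.10 mm


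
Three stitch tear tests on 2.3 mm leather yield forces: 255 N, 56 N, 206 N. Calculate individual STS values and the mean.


STS1 = 255 / 2.3 = 110.9 N/mm
STS2 = 56 / 2.3 = 24.3 N/mm
STS3 = 206 / 2.3 = 89.6 N/mm
Mean = (110.9 + 24.3 + 89.6) / 3 = 74.9 N/mm


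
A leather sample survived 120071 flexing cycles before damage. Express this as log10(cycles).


5.08

log10(120071) = 5.08


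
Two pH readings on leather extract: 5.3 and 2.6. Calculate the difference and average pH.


Difference = 2.7
Average pH = 3.95


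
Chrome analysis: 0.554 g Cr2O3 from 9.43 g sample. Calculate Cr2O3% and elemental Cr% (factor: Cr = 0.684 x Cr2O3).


Cr2O3% = 0.554 / 9.43 x 100 = 5.87%
Cr% = 5.87 x 0.684 = 4.02%


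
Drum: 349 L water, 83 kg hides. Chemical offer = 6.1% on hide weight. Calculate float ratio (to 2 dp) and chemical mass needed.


Float ratio = 4.20
Chemical needed = 5.063 kg

Float ratio = 349 / 83 = 4.20
Chemical = 83 x 6.1 / 100 = 5.063 kg


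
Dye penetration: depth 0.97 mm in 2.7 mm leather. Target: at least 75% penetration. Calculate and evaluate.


Penetration = 0.97 / 2.7 x 100 = 35.9%
Target: 75%
Meets target: No


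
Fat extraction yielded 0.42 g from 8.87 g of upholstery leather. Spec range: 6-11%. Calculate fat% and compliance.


Fat content = 4.7%
Compliant: No


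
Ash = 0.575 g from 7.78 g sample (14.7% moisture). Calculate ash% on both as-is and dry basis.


As-is ash = 7.39%
Dry-basis ash = 8.66%


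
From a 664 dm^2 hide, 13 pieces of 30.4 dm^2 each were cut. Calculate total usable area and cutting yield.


Usable area = 395.2 dm^2
Yield = 59.5%


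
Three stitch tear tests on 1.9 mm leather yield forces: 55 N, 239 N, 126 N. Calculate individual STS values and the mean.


STS1 = 55 / 1.9 = 28.9 N/mm
STS2 = 239 / 1.9 = 125.8 N/mm
STS3 = 126 / 1.9 = 66.3 N/mm
Mean = (28.9 + 125.8 + 66.3) / 3 = 73.7 N/mm


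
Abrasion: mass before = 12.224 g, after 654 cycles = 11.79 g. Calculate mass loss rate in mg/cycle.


0.664 mg/cycle


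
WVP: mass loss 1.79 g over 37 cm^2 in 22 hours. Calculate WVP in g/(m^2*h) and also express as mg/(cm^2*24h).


WVP = 1.79 / (37 x 22) x 10000 = 21.99 g/(m^2*h)
Mass loss in mg = 1.79 x 1000 = 1790 mg
Per cm^2 per 24h in mg: 1790 x 24 / (37 x 22) = 42960 / 814 = 52.78 mg/(cm^2*24h)


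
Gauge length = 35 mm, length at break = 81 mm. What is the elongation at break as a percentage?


Extension = 81 - 35 = 46 mm
Elongation = 46 / 35 x 100 = 131.4%


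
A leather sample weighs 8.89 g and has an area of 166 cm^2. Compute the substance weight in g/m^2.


535.5 g/m^2


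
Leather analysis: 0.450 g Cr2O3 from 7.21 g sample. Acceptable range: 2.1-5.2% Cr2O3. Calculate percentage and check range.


Cr2O3% = 0.450 / 7.21 x 100 = 6.24%
Acceptable range: 2.1 to 5.2%
Within range: No


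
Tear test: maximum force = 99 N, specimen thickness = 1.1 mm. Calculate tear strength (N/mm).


Tear strength = force / thickness
Tear = 99 / 1.1 = 90.0 N/mm


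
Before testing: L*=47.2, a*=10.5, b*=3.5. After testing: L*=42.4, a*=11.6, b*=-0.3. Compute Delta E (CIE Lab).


Delta E = 6.22

dL = 42.4 - 47.2 = -4.8
da = 11.6 - 10.5 = 1.1
db = -0.3 - 3.5 = -3.8
dE = sqrt((-4.8)^2 + (1.1)^2 + (-3.8)^2) = 6.22


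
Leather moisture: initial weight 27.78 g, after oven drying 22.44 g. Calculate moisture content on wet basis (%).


19.2%


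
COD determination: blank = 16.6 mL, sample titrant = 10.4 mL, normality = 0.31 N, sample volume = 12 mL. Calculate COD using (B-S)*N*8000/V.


COD = (16.6 - 10.4) x 0.31 x 8000 / 12
COD = 6.2 x 0.31 x 8000 / 12
COD = 1281.3 mg/L


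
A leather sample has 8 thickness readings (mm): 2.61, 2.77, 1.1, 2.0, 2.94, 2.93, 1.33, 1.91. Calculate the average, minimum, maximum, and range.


Average = 2.20 mm
Min = 1.1 mm
Max = 2.94 mm
Range = 1.84 mm

Sum = 17.59
Average = 17.59 / 8 = 2.20 mm
Minimum = 1.1 mm
Maximum = 2.94 mm
Range = 2.94 - 1.1 = 1.84 mm


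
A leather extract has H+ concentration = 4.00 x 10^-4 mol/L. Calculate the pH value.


pH = -log10[H+]
pH = -log10(4.00 x 10^-4) = 3.40


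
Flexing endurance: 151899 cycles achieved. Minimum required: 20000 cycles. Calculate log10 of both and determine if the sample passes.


Achieved: log10 = 5.18
Required: log10 = 4.30
Passes: Yes

log10(151899) = 5.18
log10(20000) = 4.30
Passes: Yes


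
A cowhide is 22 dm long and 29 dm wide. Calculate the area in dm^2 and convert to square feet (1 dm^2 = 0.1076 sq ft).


Area = 22 x 29 = 638 dm^2
Conversion: 638 x 0.1076 = 68.65 sq ft


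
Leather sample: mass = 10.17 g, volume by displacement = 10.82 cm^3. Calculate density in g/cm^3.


0.940 g/cm^3

Density = mass / volume
Density = 10.17 / 10.82 = 0.940 g/cm^3


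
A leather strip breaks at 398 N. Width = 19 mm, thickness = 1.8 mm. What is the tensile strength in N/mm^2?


11.64 N/mm^2

Cross-sectional area = 19 x 1.8 = 34.2 mm^2
Tensile strength = 398 / 34.2 = 11.64 N/mm^2


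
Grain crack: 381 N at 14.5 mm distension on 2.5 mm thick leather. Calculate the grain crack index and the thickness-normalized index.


Crack index = 381 / 14.5 = 26.3 N/mm
Normalized = 26.3 / 2.5 = 10.5 N/mm per mm


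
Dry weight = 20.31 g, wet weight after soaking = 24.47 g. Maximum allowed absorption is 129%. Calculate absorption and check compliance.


WA = (24.47 - 20.31) / 20.31 x 100 = 20.5%
Maximum allowed: 129%
Compliant: Yes


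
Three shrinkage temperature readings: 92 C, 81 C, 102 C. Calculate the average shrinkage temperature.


Average = (92 + 81 + 102) / 3
Average = 275 / 3 = 91.7 C


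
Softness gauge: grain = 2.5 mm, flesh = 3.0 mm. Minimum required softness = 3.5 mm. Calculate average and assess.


Average softness = 2.75 mm
Meets requirement: No


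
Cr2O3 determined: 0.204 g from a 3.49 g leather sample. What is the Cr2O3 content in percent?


Cr2O3% = 0.204 / 3.49 x 100
Cr2O3% = 5.85%


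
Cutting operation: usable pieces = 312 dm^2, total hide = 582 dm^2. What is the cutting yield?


Yield = usable / total x 100
Yield = 312 / 582 x 100 = 53.6%


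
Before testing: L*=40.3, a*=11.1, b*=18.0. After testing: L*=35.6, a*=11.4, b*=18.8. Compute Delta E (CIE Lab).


Delta E = 4.78


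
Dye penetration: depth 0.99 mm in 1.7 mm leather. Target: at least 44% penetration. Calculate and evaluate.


Penetration = 0.99 / 1.7 x 100 = 58.2%
Target: 44%
Meets target: Yes


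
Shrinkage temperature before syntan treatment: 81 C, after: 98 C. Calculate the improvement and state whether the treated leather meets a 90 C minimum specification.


Improvement = 98 - 81 = 17 C
Spec check: 98 C >= 90 C? Yes


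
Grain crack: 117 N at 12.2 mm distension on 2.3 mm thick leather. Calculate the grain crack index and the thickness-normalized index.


Crack index = 117 / 12.2 = 9.6 N/mm
Normalized = 9.6 / 2.3 = 4.2 N/mm per mm


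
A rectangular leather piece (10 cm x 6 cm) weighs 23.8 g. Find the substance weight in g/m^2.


Area = 10 x 6 = 60 cm^2
SW = 23.8 / 60 x 10000 = 3966.7 g/m^2


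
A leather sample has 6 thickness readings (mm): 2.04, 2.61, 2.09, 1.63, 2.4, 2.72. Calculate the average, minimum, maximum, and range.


Average = 2.25 mm
Min = 1.63 mm
Max = 2.72 mm
Range = 1.09 mm

Sum = 13.49
Average = 13.49 / 6 = 2.25 mm
Minimum = 1.63 mm
Maximum = 2.72 mm
Range = 2.72 - 1.63 = 1.09 mm


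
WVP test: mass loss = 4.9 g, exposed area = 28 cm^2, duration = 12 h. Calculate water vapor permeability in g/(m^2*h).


145.83 g/(m^2*h)

WVP = mass_loss / (area x time) x 10000
WVP = 4.9 / (28 x 12) x 10000
WVP = 4.9 / 336 x 10000 = 145.83 g/(m^2*h)


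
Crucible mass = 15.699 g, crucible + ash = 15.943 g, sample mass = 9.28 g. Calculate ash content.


Ash mass = 0.244 g
Ash content = 2.63%

Ash mass = 15.943 - 15.699 = 0.244 g
Ash% = 0.244 / 9.28 x 100 = 2.63%


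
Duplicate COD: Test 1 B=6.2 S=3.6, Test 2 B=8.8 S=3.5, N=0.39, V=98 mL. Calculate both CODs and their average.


COD1 = (6.2 - 3.6) x 0.39 x 8000 / 98 = 82.8 mg/L
COD2 = (8.8 - 3.5) x 0.39 x 8000 / 98 = 168.7 mg/L
Average = (82.8 + 168.7) / 2 = 125.8 mg/L


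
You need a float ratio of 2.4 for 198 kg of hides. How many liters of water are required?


Water = hide weight x target ratio
Water = 198 x 2.4 = 475.2 L


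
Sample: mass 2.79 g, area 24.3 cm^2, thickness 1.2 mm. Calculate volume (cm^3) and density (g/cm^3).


Volume = 2.916 cm^3
Density = 0.957 g/cm^3

Thickness in cm = 1.2 / 10 = 0.12 cm
Volume = 24.3 x 0.12 = 2.916 cm^3
Density = 2.79 / 2.916 = 0.957 g/cm^3


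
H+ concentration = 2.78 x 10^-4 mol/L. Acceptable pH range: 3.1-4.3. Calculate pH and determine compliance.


pH = -log10(2.78 x 10^-4) = 3.56
Range: 3.1 to 4.3
Compliant: Yes


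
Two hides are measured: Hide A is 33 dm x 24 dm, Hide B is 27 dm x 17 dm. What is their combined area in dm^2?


1251 dm^2

Hide A area = 33 x 24 = 792 dm^2
Hide B area = 27 x 17 = 459 dm^2
Total = 792 + 459 = 1251 dm^2


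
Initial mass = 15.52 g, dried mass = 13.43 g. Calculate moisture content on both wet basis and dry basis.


Moisture lost = 15.52 - 13.43 = 2.09 g
Wet basis MC = 2.09 / 15.52 x 100 = 13.5%
Dry basis MC = 2.09 / 13.43 x 100 = 15.6%


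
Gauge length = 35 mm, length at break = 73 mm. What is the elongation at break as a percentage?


108.6%

Extension = 73 - 35 = 38 mm
Elongation = 38 / 35 x 100 = 108.6%


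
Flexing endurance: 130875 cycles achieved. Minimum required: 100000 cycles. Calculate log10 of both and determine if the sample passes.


log10(130875) = 5.12
log10(100000) = 5.00
Passes: Yes


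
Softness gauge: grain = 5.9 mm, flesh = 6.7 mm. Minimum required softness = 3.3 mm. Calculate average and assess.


Average softness = 6.30 mm
Meets requirement: Yes


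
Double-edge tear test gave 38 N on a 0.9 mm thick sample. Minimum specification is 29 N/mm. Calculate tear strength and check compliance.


Tear strength = 38 / 0.9 = 42.2 N/mm
Required minimum = 29 N/mm
Compliant: Yes


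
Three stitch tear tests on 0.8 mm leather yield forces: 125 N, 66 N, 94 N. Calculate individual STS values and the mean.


STS1 = 125 / 0.8 = 156.3 N/mm
STS2 = 66 / 0.8 = 82.5 N/mm
STS3 = 94 / 0.8 = 117.5 N/mm
Mean = (156.3 + 82.5 + 117.5) / 3 = 118.8 N/mm


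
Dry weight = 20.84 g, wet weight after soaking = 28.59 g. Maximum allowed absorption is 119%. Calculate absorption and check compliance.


Absorption = 37.2%
Compliant: Yes

WA = (28.59 - 20.84) / 20.84 x 100 = 37.2%
Maximum allowed: 119%
Compliant: Yes


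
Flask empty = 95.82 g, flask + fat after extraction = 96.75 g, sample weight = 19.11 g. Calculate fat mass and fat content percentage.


Fat mass = 96.75 - 95.82 = 0.93 g
Fat% = 0.93 / 19.11 x 100 = 4.9%


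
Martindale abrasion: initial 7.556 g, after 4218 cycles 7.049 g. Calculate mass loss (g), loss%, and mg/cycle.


Loss = 7.556 - 7.049 = 0.507 g
Loss% = 0.507 / 7.556 x 100 = 6.71%
Rate = 0.507 / 4218 x 1000 = 0.120 mg/cycle


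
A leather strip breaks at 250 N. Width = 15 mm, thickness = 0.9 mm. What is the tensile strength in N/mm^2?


18.52 N/mm^2

Cross-sectional area = 15 x 0.9 = 13.5 mm^2
Tensile strength = 250 / 13.5 = 18.52 N/mm^2


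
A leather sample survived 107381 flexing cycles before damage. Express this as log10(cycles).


log10(107381) = 5.03


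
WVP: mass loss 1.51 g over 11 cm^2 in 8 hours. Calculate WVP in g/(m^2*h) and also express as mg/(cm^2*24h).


WVP = 1.51 / (11 x 8) x 10000 = 171.59 g/(m^2*h)
Mass loss in mg = 1.51 x 1000 = 1510 mg
Per cm^2 per 24h in mg: 1510 x 24 / (11 x 8) = 36240 / 88 = 411.82 mg/(cm^2*24h)


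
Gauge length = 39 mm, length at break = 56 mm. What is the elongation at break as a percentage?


Extension = 56 - 39 = 17 mm
Elongation = 17 / 39 x 100 = 43.6%


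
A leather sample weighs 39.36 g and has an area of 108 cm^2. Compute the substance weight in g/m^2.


3644.4 g/m^2


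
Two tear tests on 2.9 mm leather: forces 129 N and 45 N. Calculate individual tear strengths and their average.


Tear 1 = 44.5 N/mm
Tear 2 = 15.5 N/mm
Average = 30.0 N/mm

Tear 1 = 129 / 2.9 = 44.5 N/mm
Tear 2 = 45 / 2.9 = 15.5 N/mm
Average = (44.5 + 15.5) / 2 = 30.0 N/mm


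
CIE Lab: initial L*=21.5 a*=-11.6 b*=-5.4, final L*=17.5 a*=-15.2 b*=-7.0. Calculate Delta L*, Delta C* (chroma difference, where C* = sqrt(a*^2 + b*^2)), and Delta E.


Delta L* = 17.5 - 21.5 = -4.0
C1* = sqrt((-11.6)^2 + (-5.4)^2) = 12.795
C2* = sqrt((-15.2)^2 + (-7.0)^2) = 16.734
Delta C* = 16.734 - 12.795 = 3.94
Delta E = sqrt((-4.0)^2 + (-3.6)^2 + (-1.6)^2) = 5.61


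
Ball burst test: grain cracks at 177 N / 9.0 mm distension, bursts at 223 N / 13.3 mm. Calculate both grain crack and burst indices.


Crack index = 177 / 9.0 = 19.7 N/mm
Burst index = 223 / 13.3 = 16.8 N/mm


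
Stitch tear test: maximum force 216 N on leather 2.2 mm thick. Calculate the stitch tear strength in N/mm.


Stitch tear strength = force / thickness
STS = 216 / 2.2 = 98.2 N/mm


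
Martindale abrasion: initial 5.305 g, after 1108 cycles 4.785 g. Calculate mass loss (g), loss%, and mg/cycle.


Loss = 5.305 - 4.785 = 0.520 g
Loss% = 0.520 / 5.305 x 100 = 9.80%
Rate = 0.520 / 1108 x 1000 = 0.469 mg/cycle


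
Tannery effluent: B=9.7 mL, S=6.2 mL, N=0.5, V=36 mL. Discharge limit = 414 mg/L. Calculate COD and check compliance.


COD = 388.9 mg/L
Compliant: Yes

COD = (9.7 - 6.2) x 0.5 x 8000 / 36 = 388.9 mg/L
Limit: 414 mg/L
Compliant: Yes


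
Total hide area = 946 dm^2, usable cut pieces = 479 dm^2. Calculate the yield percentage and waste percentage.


Yield = 50.6%
Waste = 49.4%

Yield = 479 / 946 x 100 = 50.6%
Waste = 946 - 479 = 467 dm^2
Waste% = 100 - 50.6 = 49.4%


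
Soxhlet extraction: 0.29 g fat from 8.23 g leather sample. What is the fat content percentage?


Fat content = 0.29 / 8.23 x 100
Fat = 3.5%


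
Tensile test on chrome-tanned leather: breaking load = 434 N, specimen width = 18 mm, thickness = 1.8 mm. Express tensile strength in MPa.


13.40 MPa

Cross-section = 18 x 1.8 = 32.4 mm^2
TS = 434 / 32.4 = 13.40 MPa
(1 N/mm^2 = 1 MPa)


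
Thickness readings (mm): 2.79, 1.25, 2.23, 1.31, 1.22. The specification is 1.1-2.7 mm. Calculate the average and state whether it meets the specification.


Average = 1.76 mm
Within specification: Yes


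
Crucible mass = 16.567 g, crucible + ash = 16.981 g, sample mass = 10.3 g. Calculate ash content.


Ash mass = 0.414 g
Ash content = 4.02%


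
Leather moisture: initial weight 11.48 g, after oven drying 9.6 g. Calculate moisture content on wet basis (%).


16.4%

Moisture = 11.48 - 9.6 = 1.88 g
MC = 1.88 / 11.48 x 100 = 16.4%


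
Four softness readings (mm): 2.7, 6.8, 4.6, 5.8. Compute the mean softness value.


4.98 mm

Sum = 2.7 + 6.8 + 4.6 + 5.8
Mean = 19.9 / 4 = 4.98 mm


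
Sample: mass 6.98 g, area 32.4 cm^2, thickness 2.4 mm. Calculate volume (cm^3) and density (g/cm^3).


Volume = 7.776 cm^3
Density = 0.898 g/cm^3

Thickness in cm = 2.4 / 10 = 0.24 cm
Volume = 32.4 x 0.24 = 7.776 cm^3
Density = 6.98 / 7.776 = 0.898 g/cm^3


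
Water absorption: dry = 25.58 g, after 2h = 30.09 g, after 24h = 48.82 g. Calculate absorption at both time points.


2h absorption = 17.6%
24h absorption = 90.9%


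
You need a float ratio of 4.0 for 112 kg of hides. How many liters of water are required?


Water = hide weight x target ratio
Water = 112 x 4.0 = 448.0 L


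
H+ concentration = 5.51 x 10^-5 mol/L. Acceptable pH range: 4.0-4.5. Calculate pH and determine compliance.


pH = -log10(5.51 x 10^-5) = 4.26
Range: 4.0 to 4.5
Compliant: Yes


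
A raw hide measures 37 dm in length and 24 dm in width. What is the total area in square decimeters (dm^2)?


Area = length x width
Area = 37 x 24 = 888 dm^2


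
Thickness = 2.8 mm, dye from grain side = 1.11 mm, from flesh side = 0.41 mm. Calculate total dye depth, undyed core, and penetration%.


Total dyed = 1.52 mm
Undyed core = 1.28 mm
Penetration = 54.3%
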